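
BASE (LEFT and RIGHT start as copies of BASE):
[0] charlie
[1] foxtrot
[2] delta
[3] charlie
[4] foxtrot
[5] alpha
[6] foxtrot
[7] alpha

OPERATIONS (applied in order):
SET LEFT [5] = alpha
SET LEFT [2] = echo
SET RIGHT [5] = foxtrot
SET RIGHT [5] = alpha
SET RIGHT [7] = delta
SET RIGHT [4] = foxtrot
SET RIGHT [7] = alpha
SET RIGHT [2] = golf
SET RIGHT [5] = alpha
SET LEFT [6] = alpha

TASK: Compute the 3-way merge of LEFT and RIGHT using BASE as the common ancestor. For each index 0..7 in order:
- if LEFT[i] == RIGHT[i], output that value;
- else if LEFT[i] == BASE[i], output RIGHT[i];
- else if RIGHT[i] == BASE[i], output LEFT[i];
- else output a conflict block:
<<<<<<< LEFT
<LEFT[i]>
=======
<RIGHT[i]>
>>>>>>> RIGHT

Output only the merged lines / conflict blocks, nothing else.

Answer: charlie
foxtrot
<<<<<<< LEFT
echo
=======
golf
>>>>>>> RIGHT
charlie
foxtrot
alpha
alpha
alpha

Derivation:
Final LEFT:  [charlie, foxtrot, echo, charlie, foxtrot, alpha, alpha, alpha]
Final RIGHT: [charlie, foxtrot, golf, charlie, foxtrot, alpha, foxtrot, alpha]
i=0: L=charlie R=charlie -> agree -> charlie
i=1: L=foxtrot R=foxtrot -> agree -> foxtrot
i=2: BASE=delta L=echo R=golf all differ -> CONFLICT
i=3: L=charlie R=charlie -> agree -> charlie
i=4: L=foxtrot R=foxtrot -> agree -> foxtrot
i=5: L=alpha R=alpha -> agree -> alpha
i=6: L=alpha, R=foxtrot=BASE -> take LEFT -> alpha
i=7: L=alpha R=alpha -> agree -> alpha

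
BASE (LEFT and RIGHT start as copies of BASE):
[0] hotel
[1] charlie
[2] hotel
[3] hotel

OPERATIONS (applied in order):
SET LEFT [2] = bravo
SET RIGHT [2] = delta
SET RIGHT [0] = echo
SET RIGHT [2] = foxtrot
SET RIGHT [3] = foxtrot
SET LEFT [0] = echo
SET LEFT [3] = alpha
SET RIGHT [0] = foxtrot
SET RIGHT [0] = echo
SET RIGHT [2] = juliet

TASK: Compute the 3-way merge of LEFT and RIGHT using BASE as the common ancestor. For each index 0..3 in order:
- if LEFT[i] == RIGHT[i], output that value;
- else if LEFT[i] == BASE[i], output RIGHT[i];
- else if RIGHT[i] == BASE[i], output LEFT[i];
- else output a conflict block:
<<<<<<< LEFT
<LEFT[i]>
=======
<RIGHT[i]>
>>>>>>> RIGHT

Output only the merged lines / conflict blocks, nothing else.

Answer: echo
charlie
<<<<<<< LEFT
bravo
=======
juliet
>>>>>>> RIGHT
<<<<<<< LEFT
alpha
=======
foxtrot
>>>>>>> RIGHT

Derivation:
Final LEFT:  [echo, charlie, bravo, alpha]
Final RIGHT: [echo, charlie, juliet, foxtrot]
i=0: L=echo R=echo -> agree -> echo
i=1: L=charlie R=charlie -> agree -> charlie
i=2: BASE=hotel L=bravo R=juliet all differ -> CONFLICT
i=3: BASE=hotel L=alpha R=foxtrot all differ -> CONFLICT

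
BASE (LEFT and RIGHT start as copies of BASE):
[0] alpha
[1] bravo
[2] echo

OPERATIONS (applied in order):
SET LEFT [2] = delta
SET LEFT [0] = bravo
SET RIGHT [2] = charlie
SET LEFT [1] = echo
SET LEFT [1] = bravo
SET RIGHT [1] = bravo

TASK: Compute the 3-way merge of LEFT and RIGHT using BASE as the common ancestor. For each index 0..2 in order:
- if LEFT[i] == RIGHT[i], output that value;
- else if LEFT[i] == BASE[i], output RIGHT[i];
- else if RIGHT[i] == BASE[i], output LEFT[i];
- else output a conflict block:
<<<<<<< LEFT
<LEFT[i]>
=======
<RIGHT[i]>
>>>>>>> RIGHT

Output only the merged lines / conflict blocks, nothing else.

Answer: bravo
bravo
<<<<<<< LEFT
delta
=======
charlie
>>>>>>> RIGHT

Derivation:
Final LEFT:  [bravo, bravo, delta]
Final RIGHT: [alpha, bravo, charlie]
i=0: L=bravo, R=alpha=BASE -> take LEFT -> bravo
i=1: L=bravo R=bravo -> agree -> bravo
i=2: BASE=echo L=delta R=charlie all differ -> CONFLICT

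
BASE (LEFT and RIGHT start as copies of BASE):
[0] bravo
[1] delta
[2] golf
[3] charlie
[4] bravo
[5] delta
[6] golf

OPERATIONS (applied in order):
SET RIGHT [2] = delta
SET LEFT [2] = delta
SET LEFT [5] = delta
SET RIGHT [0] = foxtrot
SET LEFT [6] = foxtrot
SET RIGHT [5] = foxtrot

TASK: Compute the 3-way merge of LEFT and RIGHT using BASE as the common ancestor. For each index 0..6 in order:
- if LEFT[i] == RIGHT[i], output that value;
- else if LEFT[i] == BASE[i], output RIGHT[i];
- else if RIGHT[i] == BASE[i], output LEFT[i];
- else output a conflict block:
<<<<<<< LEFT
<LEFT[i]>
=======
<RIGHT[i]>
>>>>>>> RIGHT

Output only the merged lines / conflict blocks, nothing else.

Answer: foxtrot
delta
delta
charlie
bravo
foxtrot
foxtrot

Derivation:
Final LEFT:  [bravo, delta, delta, charlie, bravo, delta, foxtrot]
Final RIGHT: [foxtrot, delta, delta, charlie, bravo, foxtrot, golf]
i=0: L=bravo=BASE, R=foxtrot -> take RIGHT -> foxtrot
i=1: L=delta R=delta -> agree -> delta
i=2: L=delta R=delta -> agree -> delta
i=3: L=charlie R=charlie -> agree -> charlie
i=4: L=bravo R=bravo -> agree -> bravo
i=5: L=delta=BASE, R=foxtrot -> take RIGHT -> foxtrot
i=6: L=foxtrot, R=golf=BASE -> take LEFT -> foxtrot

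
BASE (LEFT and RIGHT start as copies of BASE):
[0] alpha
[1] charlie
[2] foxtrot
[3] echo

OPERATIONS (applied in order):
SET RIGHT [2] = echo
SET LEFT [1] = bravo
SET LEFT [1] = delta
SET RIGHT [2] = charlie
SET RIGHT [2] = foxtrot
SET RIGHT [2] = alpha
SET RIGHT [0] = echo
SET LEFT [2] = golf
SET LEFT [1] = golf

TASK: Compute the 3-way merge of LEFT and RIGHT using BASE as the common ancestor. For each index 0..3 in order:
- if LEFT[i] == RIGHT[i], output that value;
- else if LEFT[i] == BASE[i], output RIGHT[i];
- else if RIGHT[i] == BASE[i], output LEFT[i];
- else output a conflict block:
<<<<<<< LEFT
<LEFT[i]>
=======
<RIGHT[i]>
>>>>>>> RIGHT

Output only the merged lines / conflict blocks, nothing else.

Answer: echo
golf
<<<<<<< LEFT
golf
=======
alpha
>>>>>>> RIGHT
echo

Derivation:
Final LEFT:  [alpha, golf, golf, echo]
Final RIGHT: [echo, charlie, alpha, echo]
i=0: L=alpha=BASE, R=echo -> take RIGHT -> echo
i=1: L=golf, R=charlie=BASE -> take LEFT -> golf
i=2: BASE=foxtrot L=golf R=alpha all differ -> CONFLICT
i=3: L=echo R=echo -> agree -> echo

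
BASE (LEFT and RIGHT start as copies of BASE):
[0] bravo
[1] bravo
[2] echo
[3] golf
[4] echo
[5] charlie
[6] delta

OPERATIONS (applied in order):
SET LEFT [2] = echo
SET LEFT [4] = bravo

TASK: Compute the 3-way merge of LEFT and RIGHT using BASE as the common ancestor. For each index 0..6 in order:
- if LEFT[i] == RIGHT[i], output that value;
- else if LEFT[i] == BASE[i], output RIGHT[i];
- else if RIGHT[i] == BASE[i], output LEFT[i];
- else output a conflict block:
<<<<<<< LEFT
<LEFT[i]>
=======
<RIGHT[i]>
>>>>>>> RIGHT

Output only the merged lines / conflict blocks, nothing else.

Final LEFT:  [bravo, bravo, echo, golf, bravo, charlie, delta]
Final RIGHT: [bravo, bravo, echo, golf, echo, charlie, delta]
i=0: L=bravo R=bravo -> agree -> bravo
i=1: L=bravo R=bravo -> agree -> bravo
i=2: L=echo R=echo -> agree -> echo
i=3: L=golf R=golf -> agree -> golf
i=4: L=bravo, R=echo=BASE -> take LEFT -> bravo
i=5: L=charlie R=charlie -> agree -> charlie
i=6: L=delta R=delta -> agree -> delta

Answer: bravo
bravo
echo
golf
bravo
charlie
delta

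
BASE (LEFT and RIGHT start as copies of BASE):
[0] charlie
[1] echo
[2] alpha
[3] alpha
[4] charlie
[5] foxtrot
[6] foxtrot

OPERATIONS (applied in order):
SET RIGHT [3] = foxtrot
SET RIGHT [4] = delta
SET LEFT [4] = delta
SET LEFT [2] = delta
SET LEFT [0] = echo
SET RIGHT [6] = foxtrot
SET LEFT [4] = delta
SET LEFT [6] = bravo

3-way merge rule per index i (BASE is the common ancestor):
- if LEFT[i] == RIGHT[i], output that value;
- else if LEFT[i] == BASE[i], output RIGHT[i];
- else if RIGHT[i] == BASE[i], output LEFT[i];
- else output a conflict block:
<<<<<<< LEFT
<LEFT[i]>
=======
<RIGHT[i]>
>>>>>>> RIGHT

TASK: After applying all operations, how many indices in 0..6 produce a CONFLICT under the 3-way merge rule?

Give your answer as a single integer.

Final LEFT:  [echo, echo, delta, alpha, delta, foxtrot, bravo]
Final RIGHT: [charlie, echo, alpha, foxtrot, delta, foxtrot, foxtrot]
i=0: L=echo, R=charlie=BASE -> take LEFT -> echo
i=1: L=echo R=echo -> agree -> echo
i=2: L=delta, R=alpha=BASE -> take LEFT -> delta
i=3: L=alpha=BASE, R=foxtrot -> take RIGHT -> foxtrot
i=4: L=delta R=delta -> agree -> delta
i=5: L=foxtrot R=foxtrot -> agree -> foxtrot
i=6: L=bravo, R=foxtrot=BASE -> take LEFT -> bravo
Conflict count: 0

Answer: 0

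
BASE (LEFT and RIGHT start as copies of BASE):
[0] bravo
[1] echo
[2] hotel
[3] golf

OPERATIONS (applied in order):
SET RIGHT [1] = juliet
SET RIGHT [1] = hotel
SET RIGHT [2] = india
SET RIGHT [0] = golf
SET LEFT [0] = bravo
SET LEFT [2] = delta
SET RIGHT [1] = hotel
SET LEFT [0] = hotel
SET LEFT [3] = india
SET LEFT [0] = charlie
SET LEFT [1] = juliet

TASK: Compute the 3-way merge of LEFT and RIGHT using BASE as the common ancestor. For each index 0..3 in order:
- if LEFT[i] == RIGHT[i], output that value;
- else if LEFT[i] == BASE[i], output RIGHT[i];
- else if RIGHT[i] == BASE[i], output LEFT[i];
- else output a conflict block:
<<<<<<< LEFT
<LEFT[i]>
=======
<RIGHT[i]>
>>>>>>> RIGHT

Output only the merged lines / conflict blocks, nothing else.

Final LEFT:  [charlie, juliet, delta, india]
Final RIGHT: [golf, hotel, india, golf]
i=0: BASE=bravo L=charlie R=golf all differ -> CONFLICT
i=1: BASE=echo L=juliet R=hotel all differ -> CONFLICT
i=2: BASE=hotel L=delta R=india all differ -> CONFLICT
i=3: L=india, R=golf=BASE -> take LEFT -> india

Answer: <<<<<<< LEFT
charlie
=======
golf
>>>>>>> RIGHT
<<<<<<< LEFT
juliet
=======
hotel
>>>>>>> RIGHT
<<<<<<< LEFT
delta
=======
india
>>>>>>> RIGHT
india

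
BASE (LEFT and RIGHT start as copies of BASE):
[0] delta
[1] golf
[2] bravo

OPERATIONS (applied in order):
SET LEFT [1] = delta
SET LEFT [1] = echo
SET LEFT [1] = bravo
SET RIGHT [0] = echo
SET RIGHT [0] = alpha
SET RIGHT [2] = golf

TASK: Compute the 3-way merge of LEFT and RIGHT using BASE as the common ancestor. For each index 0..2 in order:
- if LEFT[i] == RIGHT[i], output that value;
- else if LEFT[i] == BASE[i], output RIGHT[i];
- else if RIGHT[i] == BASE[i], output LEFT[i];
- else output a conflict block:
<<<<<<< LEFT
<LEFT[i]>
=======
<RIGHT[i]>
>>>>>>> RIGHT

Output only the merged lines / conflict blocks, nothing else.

Final LEFT:  [delta, bravo, bravo]
Final RIGHT: [alpha, golf, golf]
i=0: L=delta=BASE, R=alpha -> take RIGHT -> alpha
i=1: L=bravo, R=golf=BASE -> take LEFT -> bravo
i=2: L=bravo=BASE, R=golf -> take RIGHT -> golf

Answer: alpha
bravo
golf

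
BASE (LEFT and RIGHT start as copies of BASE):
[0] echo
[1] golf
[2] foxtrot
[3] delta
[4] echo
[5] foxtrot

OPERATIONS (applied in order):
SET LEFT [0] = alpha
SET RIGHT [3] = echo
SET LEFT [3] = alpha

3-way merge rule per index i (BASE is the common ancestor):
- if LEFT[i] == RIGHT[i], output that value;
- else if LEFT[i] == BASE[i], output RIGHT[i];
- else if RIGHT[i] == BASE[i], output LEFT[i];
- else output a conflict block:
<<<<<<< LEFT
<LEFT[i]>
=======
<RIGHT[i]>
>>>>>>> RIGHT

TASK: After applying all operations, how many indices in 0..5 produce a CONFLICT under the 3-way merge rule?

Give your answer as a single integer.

Answer: 1

Derivation:
Final LEFT:  [alpha, golf, foxtrot, alpha, echo, foxtrot]
Final RIGHT: [echo, golf, foxtrot, echo, echo, foxtrot]
i=0: L=alpha, R=echo=BASE -> take LEFT -> alpha
i=1: L=golf R=golf -> agree -> golf
i=2: L=foxtrot R=foxtrot -> agree -> foxtrot
i=3: BASE=delta L=alpha R=echo all differ -> CONFLICT
i=4: L=echo R=echo -> agree -> echo
i=5: L=foxtrot R=foxtrot -> agree -> foxtrot
Conflict count: 1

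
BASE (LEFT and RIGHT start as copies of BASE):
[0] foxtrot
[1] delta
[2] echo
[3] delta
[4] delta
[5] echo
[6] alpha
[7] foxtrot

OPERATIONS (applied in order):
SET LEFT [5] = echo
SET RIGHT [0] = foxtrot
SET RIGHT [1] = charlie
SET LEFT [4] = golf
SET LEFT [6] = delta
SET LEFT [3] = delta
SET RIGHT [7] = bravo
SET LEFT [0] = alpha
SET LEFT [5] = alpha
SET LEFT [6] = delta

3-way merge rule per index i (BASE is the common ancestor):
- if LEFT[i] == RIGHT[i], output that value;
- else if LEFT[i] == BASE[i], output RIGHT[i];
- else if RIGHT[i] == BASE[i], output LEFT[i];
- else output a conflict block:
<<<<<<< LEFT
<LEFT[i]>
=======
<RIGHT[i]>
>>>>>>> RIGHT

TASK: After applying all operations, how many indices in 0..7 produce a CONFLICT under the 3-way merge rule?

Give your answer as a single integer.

Final LEFT:  [alpha, delta, echo, delta, golf, alpha, delta, foxtrot]
Final RIGHT: [foxtrot, charlie, echo, delta, delta, echo, alpha, bravo]
i=0: L=alpha, R=foxtrot=BASE -> take LEFT -> alpha
i=1: L=delta=BASE, R=charlie -> take RIGHT -> charlie
i=2: L=echo R=echo -> agree -> echo
i=3: L=delta R=delta -> agree -> delta
i=4: L=golf, R=delta=BASE -> take LEFT -> golf
i=5: L=alpha, R=echo=BASE -> take LEFT -> alpha
i=6: L=delta, R=alpha=BASE -> take LEFT -> delta
i=7: L=foxtrot=BASE, R=bravo -> take RIGHT -> bravo
Conflict count: 0

Answer: 0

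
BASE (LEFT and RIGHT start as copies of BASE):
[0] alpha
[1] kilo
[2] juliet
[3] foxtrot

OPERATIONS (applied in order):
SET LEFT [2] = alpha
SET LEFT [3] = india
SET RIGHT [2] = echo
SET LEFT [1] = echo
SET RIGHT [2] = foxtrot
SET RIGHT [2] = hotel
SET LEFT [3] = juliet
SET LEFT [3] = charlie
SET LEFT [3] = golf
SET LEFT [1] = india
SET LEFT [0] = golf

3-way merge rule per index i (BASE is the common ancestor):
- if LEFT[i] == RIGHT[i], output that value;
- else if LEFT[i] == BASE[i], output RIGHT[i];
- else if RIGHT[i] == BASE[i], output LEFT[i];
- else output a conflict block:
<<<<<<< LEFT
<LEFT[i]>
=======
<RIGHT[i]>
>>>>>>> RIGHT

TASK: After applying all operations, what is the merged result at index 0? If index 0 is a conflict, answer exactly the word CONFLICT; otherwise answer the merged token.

Answer: golf

Derivation:
Final LEFT:  [golf, india, alpha, golf]
Final RIGHT: [alpha, kilo, hotel, foxtrot]
i=0: L=golf, R=alpha=BASE -> take LEFT -> golf
i=1: L=india, R=kilo=BASE -> take LEFT -> india
i=2: BASE=juliet L=alpha R=hotel all differ -> CONFLICT
i=3: L=golf, R=foxtrot=BASE -> take LEFT -> golf
Index 0 -> golf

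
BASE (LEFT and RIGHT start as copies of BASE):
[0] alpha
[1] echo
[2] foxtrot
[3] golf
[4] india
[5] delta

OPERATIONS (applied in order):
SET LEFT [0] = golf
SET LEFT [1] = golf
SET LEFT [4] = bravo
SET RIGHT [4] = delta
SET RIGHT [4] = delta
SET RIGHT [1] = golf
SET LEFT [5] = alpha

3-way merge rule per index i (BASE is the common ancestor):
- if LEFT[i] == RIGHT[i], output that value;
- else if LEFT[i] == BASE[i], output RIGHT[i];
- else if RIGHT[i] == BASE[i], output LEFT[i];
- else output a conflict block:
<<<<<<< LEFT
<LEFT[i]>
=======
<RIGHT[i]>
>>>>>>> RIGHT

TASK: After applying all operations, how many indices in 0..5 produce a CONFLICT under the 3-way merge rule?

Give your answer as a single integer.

Final LEFT:  [golf, golf, foxtrot, golf, bravo, alpha]
Final RIGHT: [alpha, golf, foxtrot, golf, delta, delta]
i=0: L=golf, R=alpha=BASE -> take LEFT -> golf
i=1: L=golf R=golf -> agree -> golf
i=2: L=foxtrot R=foxtrot -> agree -> foxtrot
i=3: L=golf R=golf -> agree -> golf
i=4: BASE=india L=bravo R=delta all differ -> CONFLICT
i=5: L=alpha, R=delta=BASE -> take LEFT -> alpha
Conflict count: 1

Answer: 1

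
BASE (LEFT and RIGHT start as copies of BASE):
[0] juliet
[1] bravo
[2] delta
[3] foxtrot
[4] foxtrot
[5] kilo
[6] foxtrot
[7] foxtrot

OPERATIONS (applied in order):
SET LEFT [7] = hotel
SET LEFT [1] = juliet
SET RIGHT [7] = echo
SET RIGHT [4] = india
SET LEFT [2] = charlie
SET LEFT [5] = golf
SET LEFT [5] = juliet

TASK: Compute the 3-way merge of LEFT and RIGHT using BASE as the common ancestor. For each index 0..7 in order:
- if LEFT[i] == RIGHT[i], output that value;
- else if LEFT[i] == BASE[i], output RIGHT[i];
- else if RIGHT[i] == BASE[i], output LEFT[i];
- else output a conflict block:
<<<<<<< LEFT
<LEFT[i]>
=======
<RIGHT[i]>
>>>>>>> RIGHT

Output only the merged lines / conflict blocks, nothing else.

Answer: juliet
juliet
charlie
foxtrot
india
juliet
foxtrot
<<<<<<< LEFT
hotel
=======
echo
>>>>>>> RIGHT

Derivation:
Final LEFT:  [juliet, juliet, charlie, foxtrot, foxtrot, juliet, foxtrot, hotel]
Final RIGHT: [juliet, bravo, delta, foxtrot, india, kilo, foxtrot, echo]
i=0: L=juliet R=juliet -> agree -> juliet
i=1: L=juliet, R=bravo=BASE -> take LEFT -> juliet
i=2: L=charlie, R=delta=BASE -> take LEFT -> charlie
i=3: L=foxtrot R=foxtrot -> agree -> foxtrot
i=4: L=foxtrot=BASE, R=india -> take RIGHT -> india
i=5: L=juliet, R=kilo=BASE -> take LEFT -> juliet
i=6: L=foxtrot R=foxtrot -> agree -> foxtrot
i=7: BASE=foxtrot L=hotel R=echo all differ -> CONFLICT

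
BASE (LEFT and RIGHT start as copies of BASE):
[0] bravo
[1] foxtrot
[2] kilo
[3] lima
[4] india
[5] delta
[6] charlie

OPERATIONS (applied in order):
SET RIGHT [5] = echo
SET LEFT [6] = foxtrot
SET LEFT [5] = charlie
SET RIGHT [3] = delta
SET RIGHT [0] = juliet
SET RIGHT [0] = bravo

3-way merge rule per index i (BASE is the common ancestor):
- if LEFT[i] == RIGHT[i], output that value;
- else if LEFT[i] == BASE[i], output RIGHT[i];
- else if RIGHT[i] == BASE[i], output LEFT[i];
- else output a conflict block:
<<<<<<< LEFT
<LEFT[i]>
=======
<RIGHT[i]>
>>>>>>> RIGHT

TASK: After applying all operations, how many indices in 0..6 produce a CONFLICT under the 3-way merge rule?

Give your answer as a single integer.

Final LEFT:  [bravo, foxtrot, kilo, lima, india, charlie, foxtrot]
Final RIGHT: [bravo, foxtrot, kilo, delta, india, echo, charlie]
i=0: L=bravo R=bravo -> agree -> bravo
i=1: L=foxtrot R=foxtrot -> agree -> foxtrot
i=2: L=kilo R=kilo -> agree -> kilo
i=3: L=lima=BASE, R=delta -> take RIGHT -> delta
i=4: L=india R=india -> agree -> india
i=5: BASE=delta L=charlie R=echo all differ -> CONFLICT
i=6: L=foxtrot, R=charlie=BASE -> take LEFT -> foxtrot
Conflict count: 1

Answer: 1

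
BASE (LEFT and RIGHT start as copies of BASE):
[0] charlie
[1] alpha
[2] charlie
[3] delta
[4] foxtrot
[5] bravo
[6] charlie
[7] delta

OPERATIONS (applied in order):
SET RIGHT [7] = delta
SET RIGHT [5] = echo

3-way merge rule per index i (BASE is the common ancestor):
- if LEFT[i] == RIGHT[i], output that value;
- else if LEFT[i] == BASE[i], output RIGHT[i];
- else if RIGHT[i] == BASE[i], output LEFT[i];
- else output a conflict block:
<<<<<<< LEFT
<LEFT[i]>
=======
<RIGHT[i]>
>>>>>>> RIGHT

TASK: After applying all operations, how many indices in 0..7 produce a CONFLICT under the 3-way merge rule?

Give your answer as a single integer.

Answer: 0

Derivation:
Final LEFT:  [charlie, alpha, charlie, delta, foxtrot, bravo, charlie, delta]
Final RIGHT: [charlie, alpha, charlie, delta, foxtrot, echo, charlie, delta]
i=0: L=charlie R=charlie -> agree -> charlie
i=1: L=alpha R=alpha -> agree -> alpha
i=2: L=charlie R=charlie -> agree -> charlie
i=3: L=delta R=delta -> agree -> delta
i=4: L=foxtrot R=foxtrot -> agree -> foxtrot
i=5: L=bravo=BASE, R=echo -> take RIGHT -> echo
i=6: L=charlie R=charlie -> agree -> charlie
i=7: L=delta R=delta -> agree -> delta
Conflict count: 0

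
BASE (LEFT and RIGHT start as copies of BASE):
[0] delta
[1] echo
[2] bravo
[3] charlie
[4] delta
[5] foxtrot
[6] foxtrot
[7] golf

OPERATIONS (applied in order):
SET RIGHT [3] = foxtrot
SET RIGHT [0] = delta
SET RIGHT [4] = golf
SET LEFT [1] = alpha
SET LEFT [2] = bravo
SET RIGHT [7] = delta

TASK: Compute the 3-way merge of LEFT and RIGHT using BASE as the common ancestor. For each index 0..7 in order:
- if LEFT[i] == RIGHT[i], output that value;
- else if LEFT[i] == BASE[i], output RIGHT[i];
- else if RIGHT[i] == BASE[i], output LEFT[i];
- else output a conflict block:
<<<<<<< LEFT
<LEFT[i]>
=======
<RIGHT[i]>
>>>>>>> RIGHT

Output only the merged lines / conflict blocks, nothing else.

Final LEFT:  [delta, alpha, bravo, charlie, delta, foxtrot, foxtrot, golf]
Final RIGHT: [delta, echo, bravo, foxtrot, golf, foxtrot, foxtrot, delta]
i=0: L=delta R=delta -> agree -> delta
i=1: L=alpha, R=echo=BASE -> take LEFT -> alpha
i=2: L=bravo R=bravo -> agree -> bravo
i=3: L=charlie=BASE, R=foxtrot -> take RIGHT -> foxtrot
i=4: L=delta=BASE, R=golf -> take RIGHT -> golf
i=5: L=foxtrot R=foxtrot -> agree -> foxtrot
i=6: L=foxtrot R=foxtrot -> agree -> foxtrot
i=7: L=golf=BASE, R=delta -> take RIGHT -> delta

Answer: delta
alpha
bravo
foxtrot
golf
foxtrot
foxtrot
delta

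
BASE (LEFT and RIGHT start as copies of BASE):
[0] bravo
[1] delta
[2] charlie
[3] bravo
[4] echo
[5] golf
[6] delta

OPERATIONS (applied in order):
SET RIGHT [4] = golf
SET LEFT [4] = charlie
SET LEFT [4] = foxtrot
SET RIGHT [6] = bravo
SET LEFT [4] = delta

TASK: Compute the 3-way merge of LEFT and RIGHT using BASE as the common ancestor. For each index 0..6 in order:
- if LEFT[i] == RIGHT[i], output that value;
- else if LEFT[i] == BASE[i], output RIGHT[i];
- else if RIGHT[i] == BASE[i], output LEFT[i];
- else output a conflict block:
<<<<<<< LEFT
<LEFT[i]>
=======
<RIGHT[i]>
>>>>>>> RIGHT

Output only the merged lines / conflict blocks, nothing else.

Answer: bravo
delta
charlie
bravo
<<<<<<< LEFT
delta
=======
golf
>>>>>>> RIGHT
golf
bravo

Derivation:
Final LEFT:  [bravo, delta, charlie, bravo, delta, golf, delta]
Final RIGHT: [bravo, delta, charlie, bravo, golf, golf, bravo]
i=0: L=bravo R=bravo -> agree -> bravo
i=1: L=delta R=delta -> agree -> delta
i=2: L=charlie R=charlie -> agree -> charlie
i=3: L=bravo R=bravo -> agree -> bravo
i=4: BASE=echo L=delta R=golf all differ -> CONFLICT
i=5: L=golf R=golf -> agree -> golf
i=6: L=delta=BASE, R=bravo -> take RIGHT -> bravo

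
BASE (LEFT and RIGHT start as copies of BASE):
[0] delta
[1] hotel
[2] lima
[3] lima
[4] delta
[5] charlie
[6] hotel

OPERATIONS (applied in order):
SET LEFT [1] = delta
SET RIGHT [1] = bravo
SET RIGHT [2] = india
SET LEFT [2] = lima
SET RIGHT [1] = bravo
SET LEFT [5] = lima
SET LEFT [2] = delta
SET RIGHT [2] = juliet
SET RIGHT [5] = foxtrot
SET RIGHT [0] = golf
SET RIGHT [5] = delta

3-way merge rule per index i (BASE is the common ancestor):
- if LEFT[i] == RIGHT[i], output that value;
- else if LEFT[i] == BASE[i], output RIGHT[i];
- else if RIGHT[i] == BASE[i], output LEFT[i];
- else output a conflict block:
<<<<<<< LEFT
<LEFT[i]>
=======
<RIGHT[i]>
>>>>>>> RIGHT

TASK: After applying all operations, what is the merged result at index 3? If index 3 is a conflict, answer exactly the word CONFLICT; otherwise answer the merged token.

Final LEFT:  [delta, delta, delta, lima, delta, lima, hotel]
Final RIGHT: [golf, bravo, juliet, lima, delta, delta, hotel]
i=0: L=delta=BASE, R=golf -> take RIGHT -> golf
i=1: BASE=hotel L=delta R=bravo all differ -> CONFLICT
i=2: BASE=lima L=delta R=juliet all differ -> CONFLICT
i=3: L=lima R=lima -> agree -> lima
i=4: L=delta R=delta -> agree -> delta
i=5: BASE=charlie L=lima R=delta all differ -> CONFLICT
i=6: L=hotel R=hotel -> agree -> hotel
Index 3 -> lima

Answer: lima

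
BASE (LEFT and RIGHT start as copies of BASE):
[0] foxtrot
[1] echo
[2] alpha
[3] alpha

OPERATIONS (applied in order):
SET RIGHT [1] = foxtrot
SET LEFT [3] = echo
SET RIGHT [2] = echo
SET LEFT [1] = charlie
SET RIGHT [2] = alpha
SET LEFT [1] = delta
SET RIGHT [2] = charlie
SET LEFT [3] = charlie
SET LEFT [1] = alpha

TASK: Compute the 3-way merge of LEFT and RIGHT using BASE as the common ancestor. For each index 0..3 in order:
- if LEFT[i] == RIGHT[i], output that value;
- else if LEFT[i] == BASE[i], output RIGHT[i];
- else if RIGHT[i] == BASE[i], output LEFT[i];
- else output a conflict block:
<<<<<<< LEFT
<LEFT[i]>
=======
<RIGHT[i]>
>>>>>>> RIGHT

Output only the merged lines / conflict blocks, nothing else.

Answer: foxtrot
<<<<<<< LEFT
alpha
=======
foxtrot
>>>>>>> RIGHT
charlie
charlie

Derivation:
Final LEFT:  [foxtrot, alpha, alpha, charlie]
Final RIGHT: [foxtrot, foxtrot, charlie, alpha]
i=0: L=foxtrot R=foxtrot -> agree -> foxtrot
i=1: BASE=echo L=alpha R=foxtrot all differ -> CONFLICT
i=2: L=alpha=BASE, R=charlie -> take RIGHT -> charlie
i=3: L=charlie, R=alpha=BASE -> take LEFT -> charlie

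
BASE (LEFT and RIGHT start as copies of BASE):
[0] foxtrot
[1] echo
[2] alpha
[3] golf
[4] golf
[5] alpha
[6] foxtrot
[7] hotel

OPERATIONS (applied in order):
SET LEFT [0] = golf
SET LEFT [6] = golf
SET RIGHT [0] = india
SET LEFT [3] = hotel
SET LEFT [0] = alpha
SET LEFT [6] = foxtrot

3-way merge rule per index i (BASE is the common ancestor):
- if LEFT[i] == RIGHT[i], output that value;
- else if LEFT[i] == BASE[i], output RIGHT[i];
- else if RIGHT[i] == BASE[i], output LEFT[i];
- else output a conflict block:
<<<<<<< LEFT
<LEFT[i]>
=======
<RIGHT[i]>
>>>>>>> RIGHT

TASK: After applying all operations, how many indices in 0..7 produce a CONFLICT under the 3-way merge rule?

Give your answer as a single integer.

Answer: 1

Derivation:
Final LEFT:  [alpha, echo, alpha, hotel, golf, alpha, foxtrot, hotel]
Final RIGHT: [india, echo, alpha, golf, golf, alpha, foxtrot, hotel]
i=0: BASE=foxtrot L=alpha R=india all differ -> CONFLICT
i=1: L=echo R=echo -> agree -> echo
i=2: L=alpha R=alpha -> agree -> alpha
i=3: L=hotel, R=golf=BASE -> take LEFT -> hotel
i=4: L=golf R=golf -> agree -> golf
i=5: L=alpha R=alpha -> agree -> alpha
i=6: L=foxtrot R=foxtrot -> agree -> foxtrot
i=7: L=hotel R=hotel -> agree -> hotel
Conflict count: 1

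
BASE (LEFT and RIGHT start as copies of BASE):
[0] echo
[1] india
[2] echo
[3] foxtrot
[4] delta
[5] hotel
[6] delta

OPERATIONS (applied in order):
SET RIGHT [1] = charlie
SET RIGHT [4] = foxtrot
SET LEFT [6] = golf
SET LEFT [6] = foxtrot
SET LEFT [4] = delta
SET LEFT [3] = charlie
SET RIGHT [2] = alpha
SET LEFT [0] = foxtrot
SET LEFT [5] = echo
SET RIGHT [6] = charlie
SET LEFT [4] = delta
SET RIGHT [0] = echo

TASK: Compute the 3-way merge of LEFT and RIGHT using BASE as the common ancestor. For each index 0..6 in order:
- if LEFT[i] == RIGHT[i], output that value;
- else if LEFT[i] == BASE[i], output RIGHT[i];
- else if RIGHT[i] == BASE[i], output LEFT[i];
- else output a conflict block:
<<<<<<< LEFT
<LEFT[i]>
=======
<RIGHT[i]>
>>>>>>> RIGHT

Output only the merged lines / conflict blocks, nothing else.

Final LEFT:  [foxtrot, india, echo, charlie, delta, echo, foxtrot]
Final RIGHT: [echo, charlie, alpha, foxtrot, foxtrot, hotel, charlie]
i=0: L=foxtrot, R=echo=BASE -> take LEFT -> foxtrot
i=1: L=india=BASE, R=charlie -> take RIGHT -> charlie
i=2: L=echo=BASE, R=alpha -> take RIGHT -> alpha
i=3: L=charlie, R=foxtrot=BASE -> take LEFT -> charlie
i=4: L=delta=BASE, R=foxtrot -> take RIGHT -> foxtrot
i=5: L=echo, R=hotel=BASE -> take LEFT -> echo
i=6: BASE=delta L=foxtrot R=charlie all differ -> CONFLICT

Answer: foxtrot
charlie
alpha
charlie
foxtrot
echo
<<<<<<< LEFT
foxtrot
=======
charlie
>>>>>>> RIGHT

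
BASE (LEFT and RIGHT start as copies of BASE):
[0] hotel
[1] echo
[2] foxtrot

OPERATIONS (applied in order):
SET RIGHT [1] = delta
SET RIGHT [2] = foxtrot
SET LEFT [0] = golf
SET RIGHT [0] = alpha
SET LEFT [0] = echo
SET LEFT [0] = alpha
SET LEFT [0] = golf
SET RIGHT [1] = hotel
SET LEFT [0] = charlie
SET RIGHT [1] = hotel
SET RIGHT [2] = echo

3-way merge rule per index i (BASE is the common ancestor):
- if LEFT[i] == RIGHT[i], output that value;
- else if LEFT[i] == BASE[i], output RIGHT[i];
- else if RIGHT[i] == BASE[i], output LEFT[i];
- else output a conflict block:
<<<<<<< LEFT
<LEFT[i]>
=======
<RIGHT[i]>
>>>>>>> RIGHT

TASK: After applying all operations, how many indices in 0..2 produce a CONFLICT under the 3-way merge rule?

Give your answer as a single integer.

Final LEFT:  [charlie, echo, foxtrot]
Final RIGHT: [alpha, hotel, echo]
i=0: BASE=hotel L=charlie R=alpha all differ -> CONFLICT
i=1: L=echo=BASE, R=hotel -> take RIGHT -> hotel
i=2: L=foxtrot=BASE, R=echo -> take RIGHT -> echo
Conflict count: 1

Answer: 1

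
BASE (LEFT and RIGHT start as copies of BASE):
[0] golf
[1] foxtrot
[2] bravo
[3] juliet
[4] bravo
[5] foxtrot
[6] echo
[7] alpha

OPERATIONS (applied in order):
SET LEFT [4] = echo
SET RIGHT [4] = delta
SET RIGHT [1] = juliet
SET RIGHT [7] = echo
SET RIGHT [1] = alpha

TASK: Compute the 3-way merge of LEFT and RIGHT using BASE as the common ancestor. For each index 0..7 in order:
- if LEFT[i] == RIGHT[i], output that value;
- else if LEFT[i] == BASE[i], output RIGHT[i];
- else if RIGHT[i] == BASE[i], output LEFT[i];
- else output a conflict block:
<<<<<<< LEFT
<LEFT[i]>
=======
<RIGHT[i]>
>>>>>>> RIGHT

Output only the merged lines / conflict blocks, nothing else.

Answer: golf
alpha
bravo
juliet
<<<<<<< LEFT
echo
=======
delta
>>>>>>> RIGHT
foxtrot
echo
echo

Derivation:
Final LEFT:  [golf, foxtrot, bravo, juliet, echo, foxtrot, echo, alpha]
Final RIGHT: [golf, alpha, bravo, juliet, delta, foxtrot, echo, echo]
i=0: L=golf R=golf -> agree -> golf
i=1: L=foxtrot=BASE, R=alpha -> take RIGHT -> alpha
i=2: L=bravo R=bravo -> agree -> bravo
i=3: L=juliet R=juliet -> agree -> juliet
i=4: BASE=bravo L=echo R=delta all differ -> CONFLICT
i=5: L=foxtrot R=foxtrot -> agree -> foxtrot
i=6: L=echo R=echo -> agree -> echo
i=7: L=alpha=BASE, R=echo -> take RIGHT -> echo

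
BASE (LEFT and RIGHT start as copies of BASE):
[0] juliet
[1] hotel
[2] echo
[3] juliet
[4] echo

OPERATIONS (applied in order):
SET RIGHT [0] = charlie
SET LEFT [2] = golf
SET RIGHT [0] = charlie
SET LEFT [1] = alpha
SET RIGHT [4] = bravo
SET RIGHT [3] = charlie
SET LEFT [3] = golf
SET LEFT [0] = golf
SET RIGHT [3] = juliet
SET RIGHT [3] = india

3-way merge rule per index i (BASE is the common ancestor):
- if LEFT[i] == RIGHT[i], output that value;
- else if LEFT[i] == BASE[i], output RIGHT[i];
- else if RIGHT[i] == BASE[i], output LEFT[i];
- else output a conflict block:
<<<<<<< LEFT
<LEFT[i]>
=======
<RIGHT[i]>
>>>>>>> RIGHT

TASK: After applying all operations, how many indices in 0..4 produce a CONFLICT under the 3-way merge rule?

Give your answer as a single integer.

Final LEFT:  [golf, alpha, golf, golf, echo]
Final RIGHT: [charlie, hotel, echo, india, bravo]
i=0: BASE=juliet L=golf R=charlie all differ -> CONFLICT
i=1: L=alpha, R=hotel=BASE -> take LEFT -> alpha
i=2: L=golf, R=echo=BASE -> take LEFT -> golf
i=3: BASE=juliet L=golf R=india all differ -> CONFLICT
i=4: L=echo=BASE, R=bravo -> take RIGHT -> bravo
Conflict count: 2

Answer: 2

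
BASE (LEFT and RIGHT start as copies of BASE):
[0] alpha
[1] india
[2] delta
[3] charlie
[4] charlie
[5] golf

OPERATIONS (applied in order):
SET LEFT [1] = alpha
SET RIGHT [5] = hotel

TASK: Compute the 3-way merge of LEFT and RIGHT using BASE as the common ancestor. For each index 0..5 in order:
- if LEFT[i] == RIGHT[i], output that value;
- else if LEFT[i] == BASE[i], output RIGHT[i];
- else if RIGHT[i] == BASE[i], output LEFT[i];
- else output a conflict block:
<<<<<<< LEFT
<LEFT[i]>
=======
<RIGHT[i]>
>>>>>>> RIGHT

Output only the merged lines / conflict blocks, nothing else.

Answer: alpha
alpha
delta
charlie
charlie
hotel

Derivation:
Final LEFT:  [alpha, alpha, delta, charlie, charlie, golf]
Final RIGHT: [alpha, india, delta, charlie, charlie, hotel]
i=0: L=alpha R=alpha -> agree -> alpha
i=1: L=alpha, R=india=BASE -> take LEFT -> alpha
i=2: L=delta R=delta -> agree -> delta
i=3: L=charlie R=charlie -> agree -> charlie
i=4: L=charlie R=charlie -> agree -> charlie
i=5: L=golf=BASE, R=hotel -> take RIGHT -> hotel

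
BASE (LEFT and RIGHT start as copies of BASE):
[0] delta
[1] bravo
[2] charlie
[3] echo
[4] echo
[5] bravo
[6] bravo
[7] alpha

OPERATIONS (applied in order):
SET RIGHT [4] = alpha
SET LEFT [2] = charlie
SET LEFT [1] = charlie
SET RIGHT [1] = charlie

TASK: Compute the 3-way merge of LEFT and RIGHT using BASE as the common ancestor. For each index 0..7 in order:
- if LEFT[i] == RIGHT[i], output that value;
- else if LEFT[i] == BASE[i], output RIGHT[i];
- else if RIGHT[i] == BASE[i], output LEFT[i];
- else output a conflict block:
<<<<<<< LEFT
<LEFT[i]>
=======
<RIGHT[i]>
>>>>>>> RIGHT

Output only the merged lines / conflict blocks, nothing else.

Final LEFT:  [delta, charlie, charlie, echo, echo, bravo, bravo, alpha]
Final RIGHT: [delta, charlie, charlie, echo, alpha, bravo, bravo, alpha]
i=0: L=delta R=delta -> agree -> delta
i=1: L=charlie R=charlie -> agree -> charlie
i=2: L=charlie R=charlie -> agree -> charlie
i=3: L=echo R=echo -> agree -> echo
i=4: L=echo=BASE, R=alpha -> take RIGHT -> alpha
i=5: L=bravo R=bravo -> agree -> bravo
i=6: L=bravo R=bravo -> agree -> bravo
i=7: L=alpha R=alpha -> agree -> alpha

Answer: delta
charlie
charlie
echo
alpha
bravo
bravo
alpha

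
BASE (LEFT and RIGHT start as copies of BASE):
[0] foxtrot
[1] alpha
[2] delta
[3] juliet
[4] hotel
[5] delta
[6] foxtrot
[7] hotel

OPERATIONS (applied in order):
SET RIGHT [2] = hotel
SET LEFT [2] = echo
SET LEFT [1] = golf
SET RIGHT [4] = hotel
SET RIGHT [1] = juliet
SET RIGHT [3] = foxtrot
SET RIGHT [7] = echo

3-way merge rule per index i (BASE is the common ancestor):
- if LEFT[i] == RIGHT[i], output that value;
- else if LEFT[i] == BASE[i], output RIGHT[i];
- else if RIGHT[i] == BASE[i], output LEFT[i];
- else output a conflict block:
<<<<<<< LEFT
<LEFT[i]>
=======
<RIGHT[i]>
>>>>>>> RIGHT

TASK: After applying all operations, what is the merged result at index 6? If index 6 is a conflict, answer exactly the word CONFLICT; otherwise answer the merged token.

Final LEFT:  [foxtrot, golf, echo, juliet, hotel, delta, foxtrot, hotel]
Final RIGHT: [foxtrot, juliet, hotel, foxtrot, hotel, delta, foxtrot, echo]
i=0: L=foxtrot R=foxtrot -> agree -> foxtrot
i=1: BASE=alpha L=golf R=juliet all differ -> CONFLICT
i=2: BASE=delta L=echo R=hotel all differ -> CONFLICT
i=3: L=juliet=BASE, R=foxtrot -> take RIGHT -> foxtrot
i=4: L=hotel R=hotel -> agree -> hotel
i=5: L=delta R=delta -> agree -> delta
i=6: L=foxtrot R=foxtrot -> agree -> foxtrot
i=7: L=hotel=BASE, R=echo -> take RIGHT -> echo
Index 6 -> foxtrot

Answer: foxtrot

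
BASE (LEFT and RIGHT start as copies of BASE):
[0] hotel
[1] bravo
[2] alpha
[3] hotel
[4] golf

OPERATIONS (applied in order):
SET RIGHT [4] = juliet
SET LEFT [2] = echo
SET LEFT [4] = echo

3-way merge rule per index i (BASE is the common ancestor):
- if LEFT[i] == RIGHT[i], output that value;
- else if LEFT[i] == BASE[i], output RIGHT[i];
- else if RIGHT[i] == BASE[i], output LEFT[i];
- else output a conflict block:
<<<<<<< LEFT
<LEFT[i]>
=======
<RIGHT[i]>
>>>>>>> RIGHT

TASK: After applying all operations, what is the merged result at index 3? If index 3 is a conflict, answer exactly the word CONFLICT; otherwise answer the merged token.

Answer: hotel

Derivation:
Final LEFT:  [hotel, bravo, echo, hotel, echo]
Final RIGHT: [hotel, bravo, alpha, hotel, juliet]
i=0: L=hotel R=hotel -> agree -> hotel
i=1: L=bravo R=bravo -> agree -> bravo
i=2: L=echo, R=alpha=BASE -> take LEFT -> echo
i=3: L=hotel R=hotel -> agree -> hotel
i=4: BASE=golf L=echo R=juliet all differ -> CONFLICT
Index 3 -> hotel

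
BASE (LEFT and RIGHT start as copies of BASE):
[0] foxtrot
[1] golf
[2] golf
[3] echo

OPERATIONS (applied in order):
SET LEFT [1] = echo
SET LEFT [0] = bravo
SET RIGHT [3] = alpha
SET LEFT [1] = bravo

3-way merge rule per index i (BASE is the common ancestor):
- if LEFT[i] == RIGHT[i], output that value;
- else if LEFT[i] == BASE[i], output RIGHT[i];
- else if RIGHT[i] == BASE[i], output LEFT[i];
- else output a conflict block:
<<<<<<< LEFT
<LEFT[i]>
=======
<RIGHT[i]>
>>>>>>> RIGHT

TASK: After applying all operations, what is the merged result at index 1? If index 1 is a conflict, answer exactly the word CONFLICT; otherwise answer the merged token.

Final LEFT:  [bravo, bravo, golf, echo]
Final RIGHT: [foxtrot, golf, golf, alpha]
i=0: L=bravo, R=foxtrot=BASE -> take LEFT -> bravo
i=1: L=bravo, R=golf=BASE -> take LEFT -> bravo
i=2: L=golf R=golf -> agree -> golf
i=3: L=echo=BASE, R=alpha -> take RIGHT -> alpha
Index 1 -> bravo

Answer: bravo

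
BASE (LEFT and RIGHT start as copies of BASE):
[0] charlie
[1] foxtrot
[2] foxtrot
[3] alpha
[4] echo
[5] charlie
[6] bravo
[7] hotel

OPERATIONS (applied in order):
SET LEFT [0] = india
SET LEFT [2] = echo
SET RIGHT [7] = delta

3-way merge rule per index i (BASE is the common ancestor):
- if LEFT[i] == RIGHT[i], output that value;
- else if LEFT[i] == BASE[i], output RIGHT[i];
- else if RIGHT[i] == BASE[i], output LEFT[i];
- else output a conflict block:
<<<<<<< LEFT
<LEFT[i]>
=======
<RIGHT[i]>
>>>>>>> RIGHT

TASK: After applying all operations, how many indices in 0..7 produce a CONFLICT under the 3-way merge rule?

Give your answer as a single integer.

Final LEFT:  [india, foxtrot, echo, alpha, echo, charlie, bravo, hotel]
Final RIGHT: [charlie, foxtrot, foxtrot, alpha, echo, charlie, bravo, delta]
i=0: L=india, R=charlie=BASE -> take LEFT -> india
i=1: L=foxtrot R=foxtrot -> agree -> foxtrot
i=2: L=echo, R=foxtrot=BASE -> take LEFT -> echo
i=3: L=alpha R=alpha -> agree -> alpha
i=4: L=echo R=echo -> agree -> echo
i=5: L=charlie R=charlie -> agree -> charlie
i=6: L=bravo R=bravo -> agree -> bravo
i=7: L=hotel=BASE, R=delta -> take RIGHT -> delta
Conflict count: 0

Answer: 0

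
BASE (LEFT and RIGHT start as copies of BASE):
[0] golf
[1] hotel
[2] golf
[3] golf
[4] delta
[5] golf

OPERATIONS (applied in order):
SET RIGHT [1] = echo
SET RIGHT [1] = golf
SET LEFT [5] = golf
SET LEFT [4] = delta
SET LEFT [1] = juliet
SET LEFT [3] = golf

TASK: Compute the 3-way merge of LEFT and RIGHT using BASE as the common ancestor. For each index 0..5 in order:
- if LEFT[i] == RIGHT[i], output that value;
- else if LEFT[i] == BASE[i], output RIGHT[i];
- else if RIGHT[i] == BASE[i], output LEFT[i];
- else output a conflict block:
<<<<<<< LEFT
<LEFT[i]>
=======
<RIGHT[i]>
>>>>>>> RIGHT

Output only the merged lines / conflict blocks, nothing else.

Final LEFT:  [golf, juliet, golf, golf, delta, golf]
Final RIGHT: [golf, golf, golf, golf, delta, golf]
i=0: L=golf R=golf -> agree -> golf
i=1: BASE=hotel L=juliet R=golf all differ -> CONFLICT
i=2: L=golf R=golf -> agree -> golf
i=3: L=golf R=golf -> agree -> golf
i=4: L=delta R=delta -> agree -> delta
i=5: L=golf R=golf -> agree -> golf

Answer: golf
<<<<<<< LEFT
juliet
=======
golf
>>>>>>> RIGHT
golf
golf
delta
golf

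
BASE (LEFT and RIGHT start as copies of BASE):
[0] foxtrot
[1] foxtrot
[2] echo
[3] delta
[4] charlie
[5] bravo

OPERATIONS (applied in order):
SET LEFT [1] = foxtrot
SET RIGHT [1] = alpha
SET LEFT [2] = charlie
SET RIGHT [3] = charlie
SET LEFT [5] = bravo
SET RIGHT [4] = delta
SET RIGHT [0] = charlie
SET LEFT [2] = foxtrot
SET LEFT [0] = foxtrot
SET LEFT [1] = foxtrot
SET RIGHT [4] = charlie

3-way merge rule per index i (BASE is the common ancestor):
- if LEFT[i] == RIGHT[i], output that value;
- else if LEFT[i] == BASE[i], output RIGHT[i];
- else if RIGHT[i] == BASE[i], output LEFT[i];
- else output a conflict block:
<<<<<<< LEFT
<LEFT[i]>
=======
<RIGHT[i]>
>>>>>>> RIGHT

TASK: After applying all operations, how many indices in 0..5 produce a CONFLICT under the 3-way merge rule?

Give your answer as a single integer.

Answer: 0

Derivation:
Final LEFT:  [foxtrot, foxtrot, foxtrot, delta, charlie, bravo]
Final RIGHT: [charlie, alpha, echo, charlie, charlie, bravo]
i=0: L=foxtrot=BASE, R=charlie -> take RIGHT -> charlie
i=1: L=foxtrot=BASE, R=alpha -> take RIGHT -> alpha
i=2: L=foxtrot, R=echo=BASE -> take LEFT -> foxtrot
i=3: L=delta=BASE, R=charlie -> take RIGHT -> charlie
i=4: L=charlie R=charlie -> agree -> charlie
i=5: L=bravo R=bravo -> agree -> bravo
Conflict count: 0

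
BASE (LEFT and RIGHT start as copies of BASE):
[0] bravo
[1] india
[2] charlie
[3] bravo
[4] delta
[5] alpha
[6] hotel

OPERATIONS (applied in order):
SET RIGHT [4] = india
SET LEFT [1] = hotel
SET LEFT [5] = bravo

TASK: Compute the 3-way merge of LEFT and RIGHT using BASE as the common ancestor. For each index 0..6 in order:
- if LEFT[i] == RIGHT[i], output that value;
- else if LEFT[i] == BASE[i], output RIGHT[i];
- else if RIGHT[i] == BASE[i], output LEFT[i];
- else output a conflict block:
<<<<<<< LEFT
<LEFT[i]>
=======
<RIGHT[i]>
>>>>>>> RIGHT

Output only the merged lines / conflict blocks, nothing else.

Final LEFT:  [bravo, hotel, charlie, bravo, delta, bravo, hotel]
Final RIGHT: [bravo, india, charlie, bravo, india, alpha, hotel]
i=0: L=bravo R=bravo -> agree -> bravo
i=1: L=hotel, R=india=BASE -> take LEFT -> hotel
i=2: L=charlie R=charlie -> agree -> charlie
i=3: L=bravo R=bravo -> agree -> bravo
i=4: L=delta=BASE, R=india -> take RIGHT -> india
i=5: L=bravo, R=alpha=BASE -> take LEFT -> bravo
i=6: L=hotel R=hotel -> agree -> hotel

Answer: bravo
hotel
charlie
bravo
india
bravo
hotel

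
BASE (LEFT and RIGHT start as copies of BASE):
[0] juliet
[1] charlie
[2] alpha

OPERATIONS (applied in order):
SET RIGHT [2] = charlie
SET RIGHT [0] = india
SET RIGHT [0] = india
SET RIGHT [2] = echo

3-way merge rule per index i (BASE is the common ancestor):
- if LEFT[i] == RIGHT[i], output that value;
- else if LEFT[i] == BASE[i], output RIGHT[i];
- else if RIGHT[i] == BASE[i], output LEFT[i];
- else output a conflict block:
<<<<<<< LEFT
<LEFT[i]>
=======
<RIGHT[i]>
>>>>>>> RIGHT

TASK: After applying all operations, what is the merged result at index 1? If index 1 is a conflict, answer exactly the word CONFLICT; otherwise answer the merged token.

Final LEFT:  [juliet, charlie, alpha]
Final RIGHT: [india, charlie, echo]
i=0: L=juliet=BASE, R=india -> take RIGHT -> india
i=1: L=charlie R=charlie -> agree -> charlie
i=2: L=alpha=BASE, R=echo -> take RIGHT -> echo
Index 1 -> charlie

Answer: charlie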